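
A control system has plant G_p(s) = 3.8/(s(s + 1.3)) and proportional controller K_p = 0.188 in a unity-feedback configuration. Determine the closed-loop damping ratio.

The closed-loop denominator is s(s+1.3) + 0.188·3.8 = s² + 1.3s + 0.7144.
Matching s² + 2ζω_n s + ω_n²: ω_n = √0.7144 = 0.8452 rad/s and 2ζω_n = 1.3, so ζ = 1.3/(2·0.8452) = 0.769.

ζ = 0.769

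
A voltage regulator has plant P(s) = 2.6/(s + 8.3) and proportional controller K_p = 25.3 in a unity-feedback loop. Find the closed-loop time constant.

Closed-loop transfer function: T(s) = K_p·P(s)/(1 + K_p·P(s)) = 65.78/(s + 8.3 + 65.78) = 65.78/(s + 74.08).
Time constant τ = 1/74.08 = 0.0135 s.

τ = 0.0135 s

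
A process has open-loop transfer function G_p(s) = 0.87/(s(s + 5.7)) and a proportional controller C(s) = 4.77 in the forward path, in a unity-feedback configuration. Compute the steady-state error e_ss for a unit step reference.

0

The open loop C(s)G_p(s) has a pole at the origin (type 1), so the static position error constant is infinite and e_ss = 1/(1+∞) = 0.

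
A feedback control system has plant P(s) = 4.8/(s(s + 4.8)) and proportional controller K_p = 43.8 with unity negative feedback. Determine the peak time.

T_p = 0.22 s

From 1 + K_pP(s) = 0: s² + 4.8s + 210.2 = 0 ⇒ ω_n = 14.5, ζ = 0.1655.
Damped frequency ω_d = ω_n√(1−ζ²) = 14.3 rad/s, so peak time T_p = π/ω_d = 0.22 s.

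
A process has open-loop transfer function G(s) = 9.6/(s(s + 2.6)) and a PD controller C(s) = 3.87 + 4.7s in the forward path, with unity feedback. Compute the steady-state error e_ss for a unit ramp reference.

0.07

The loop has one pole at the origin (type 1). Velocity error constant K_v = lim_{s→0} s·C(s)G(s) = 3.87·9.6/2.6 = 14.29.
Steady-state error to a unit ramp: e_ss = 1/K_v = 0.07.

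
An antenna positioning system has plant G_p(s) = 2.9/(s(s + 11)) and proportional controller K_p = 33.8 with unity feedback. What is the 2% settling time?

T_s ≈ 0.727 s

The closed-loop denominator s² + 11s + 98.02 gives ω_n = √98.02 = 9.901 and ζ = 11/(2ω_n) = 0.5555.
2% settling time T_s ≈ 4/(ζω_n) = 4/5.5 = 0.727 s.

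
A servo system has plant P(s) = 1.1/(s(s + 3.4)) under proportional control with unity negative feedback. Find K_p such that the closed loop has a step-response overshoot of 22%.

K_p = 13.9

From %OS = 100·exp(−πζ/√(1−ζ²)) = 22%, ζ = −ln(0.22)/√(π²+ln²(0.22)) = 0.4342.
Characteristic equation s² + 3.4s + 1.1K_p = 0 gives ζ = 3.4/(2√(1.1K_p)).
Setting ζ = 0.4342: √(1.1K_p) = 3.4/(2·0.4342) = 3.916, so K_p = 15.33/1.1 = 13.9.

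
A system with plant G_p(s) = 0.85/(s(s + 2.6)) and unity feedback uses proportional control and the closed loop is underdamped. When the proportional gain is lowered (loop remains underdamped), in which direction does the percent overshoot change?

decrease

ζ = 2.6/(2√(0.85K_p)) rises as K_p falls; higher damping means less overshoot.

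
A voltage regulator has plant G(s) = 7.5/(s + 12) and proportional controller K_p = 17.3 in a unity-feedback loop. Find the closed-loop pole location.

s = -141.8

Closed-loop transfer function: T(s) = K_p·G(s)/(1 + K_p·G(s)) = 129.8/(s + 12 + 129.8) = 129.8/(s + 141.8).
The closed-loop pole is at s = −141.8.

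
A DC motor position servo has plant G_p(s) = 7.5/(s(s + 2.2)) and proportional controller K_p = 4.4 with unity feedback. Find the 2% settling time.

T_s ≈ 3.64 s

The closed-loop denominator s² + 2.2s + 33 gives ω_n = √33 = 5.745 and ζ = 2.2/(2ω_n) = 0.1915.
2% settling time T_s ≈ 4/(ζω_n) = 4/1.1 = 3.64 s.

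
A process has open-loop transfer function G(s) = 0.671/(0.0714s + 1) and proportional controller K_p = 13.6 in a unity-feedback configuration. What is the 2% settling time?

T_s ≈ 0.0282 s

Closed loop: T(s) = K_p·G/(1+K_p·G) = 9.126/(0.0714s + 1 + 9.126), with pole at s = −(1 + 9.126)/0.0714 = −141.8.
τ = 1/141.8 = 0.007051 s, so 2% settling time ≈ 4τ = 0.0282 s.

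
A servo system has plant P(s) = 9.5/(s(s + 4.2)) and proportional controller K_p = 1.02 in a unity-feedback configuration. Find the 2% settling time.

Closed-loop characteristic equation: s² + 4.2s + 9.69 = 0, so ω_n = 3.113 rad/s and ζ = 4.2/(2·3.113) = 0.6746.
2% settling time T_s ≈ 4/(ζω_n) = 4/2.1 = 1.9 s.

T_s ≈ 1.9 s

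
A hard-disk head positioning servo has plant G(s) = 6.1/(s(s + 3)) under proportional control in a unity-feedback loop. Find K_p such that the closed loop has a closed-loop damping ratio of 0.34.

K_p = 3.19

Closed-loop characteristic equation: s² + 3s + K_p·6.1 = 0.
So ω_n = √(6.1K_p) and 2ζω_n = 3, giving ζ = 3/(2√(6.1K_p)).
Setting ζ = 0.34: √(6.1K_p) = 3/(2·0.34) = 4.412, so K_p = 19.46/6.1 = 3.19.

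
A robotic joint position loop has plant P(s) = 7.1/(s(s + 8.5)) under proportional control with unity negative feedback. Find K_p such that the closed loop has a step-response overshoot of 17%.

From %OS = 100·exp(−πζ/√(1−ζ²)) = 17%, ζ = −ln(0.17)/√(π²+ln²(0.17)) = 0.4913.
Characteristic equation s² + 8.5s + 7.1K_p = 0 gives ζ = 8.5/(2√(7.1K_p)).
Setting ζ = 0.4913: √(7.1K_p) = 8.5/(2·0.4913) = 8.651, so K_p = 74.84/7.1 = 10.5.

K_p = 10.5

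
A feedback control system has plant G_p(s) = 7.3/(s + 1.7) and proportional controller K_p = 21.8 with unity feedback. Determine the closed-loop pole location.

Closed-loop transfer function: T(s) = K_p·G_p(s)/(1 + K_p·G_p(s)) = 159.1/(s + 1.7 + 159.1) = 159.1/(s + 160.8).
The closed-loop pole is at s = −160.8.

s = -160.8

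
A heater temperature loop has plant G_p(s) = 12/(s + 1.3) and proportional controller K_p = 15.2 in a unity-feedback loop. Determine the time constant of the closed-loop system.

Closed-loop transfer function: T(s) = K_p·G_p(s)/(1 + K_p·G_p(s)) = 182.4/(s + 1.3 + 182.4) = 182.4/(s + 183.7).
Time constant τ = 1/183.7 = 0.00544 s.

τ = 0.00544 s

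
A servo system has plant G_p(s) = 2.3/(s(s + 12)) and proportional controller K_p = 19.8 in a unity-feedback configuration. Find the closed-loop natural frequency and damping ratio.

ω_n = 6.75 rad/s, ζ = 0.889

The closed-loop denominator is s(s+12) + 19.8·2.3 = s² + 12s + 45.54.
So ω_n² = 45.54 ⇒ ω_n = 6.748 rad/s, and ζ = 12/(2ω_n) = 0.889.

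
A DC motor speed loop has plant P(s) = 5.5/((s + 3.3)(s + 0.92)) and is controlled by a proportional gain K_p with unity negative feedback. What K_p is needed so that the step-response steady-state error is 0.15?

K_p = 3.13

The loop is type 0, so e_ss(step) = 1/(1 + K_pos) with K_pos = K_p·P(0).
P(0) = 1.812. Require 1/(1 + K_p·1.812) = 0.15, so 1 + 1.812·K_p = 6.667.
K_p = (6.667 − 1)/1.812 = 3.13.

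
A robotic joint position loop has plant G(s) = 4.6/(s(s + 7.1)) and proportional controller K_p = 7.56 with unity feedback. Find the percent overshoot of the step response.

From 1 + K_pG(s) = 0: s² + 7.1s + 34.78 = 0 ⇒ ω_n = 5.897, ζ = 0.602.
%OS = 100·exp(−πζ/√(1−ζ²)) = 100·exp(−π·0.602/√0.6376) = 9.36%.

9.36%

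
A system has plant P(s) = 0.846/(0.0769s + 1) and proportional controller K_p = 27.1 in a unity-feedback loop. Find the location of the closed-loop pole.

Closed loop: T(s) = K_p·P/(1+K_p·P) = 22.93/(0.0769s + 1 + 22.93), with pole at s = −(1 + 22.93)/0.0769 = −311.1.

s = -311.1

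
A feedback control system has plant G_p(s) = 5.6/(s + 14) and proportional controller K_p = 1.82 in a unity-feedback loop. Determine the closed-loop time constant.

Closed-loop transfer function: T(s) = K_p·G_p(s)/(1 + K_p·G_p(s)) = 10.19/(s + 14 + 10.19) = 10.19/(s + 24.19).
Time constant τ = 1/24.19 = 0.0413 s.

τ = 0.0413 s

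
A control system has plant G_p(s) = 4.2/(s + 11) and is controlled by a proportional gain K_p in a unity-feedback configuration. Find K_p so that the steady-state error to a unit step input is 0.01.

The loop is type 0, so e_ss(step) = 1/(1 + K_pos) with K_pos = K_p·G_p(0).
G_p(0) = 0.3818. Require 1/(1 + K_p·0.3818) = 0.01, so 1 + 0.3818·K_p = 100.
K_p = (100 − 1)/0.3818 = 259.

K_p = 259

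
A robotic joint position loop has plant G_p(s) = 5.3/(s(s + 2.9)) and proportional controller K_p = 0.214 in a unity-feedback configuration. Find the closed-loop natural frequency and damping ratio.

ω_n = 1.06 rad/s, ζ = 1.36

With unity feedback the closed-loop characteristic equation is s² + 2.9s + 0.214·5.3 = s² + 2.9s + 1.134 = 0.
So ω_n² = 1.134 ⇒ ω_n = 1.065 rad/s, and ζ = 2.9/(2ω_n) = 1.36.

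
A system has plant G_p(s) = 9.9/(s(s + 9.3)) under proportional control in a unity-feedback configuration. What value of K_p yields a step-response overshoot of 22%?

From %OS = 100·exp(−πζ/√(1−ζ²)) = 22%, ζ = −ln(0.22)/√(π²+ln²(0.22)) = 0.4342.
Characteristic equation s² + 9.3s + 9.9K_p = 0 gives ζ = 9.3/(2√(9.9K_p)).
Setting ζ = 0.4342: √(9.9K_p) = 9.3/(2·0.4342) = 10.71, so K_p = 114.7/9.9 = 11.6.

K_p = 11.6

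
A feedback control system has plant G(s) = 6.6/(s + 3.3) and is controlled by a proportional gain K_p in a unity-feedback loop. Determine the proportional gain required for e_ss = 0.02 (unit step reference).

Steady-state error for a unit step on this type-0 loop is 1/(1 + K_p·G(0)).
G(0) = 2. Require 1/(1 + K_p·2) = 0.02, so 1 + 2·K_p = 50.
K_p = (50 − 1)/2 = 24.5.

K_p = 24.5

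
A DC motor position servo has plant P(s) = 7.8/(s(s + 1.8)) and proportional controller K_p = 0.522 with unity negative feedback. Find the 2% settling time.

The closed-loop denominator s² + 1.8s + 4.072 gives ω_n = √4.072 = 2.018 and ζ = 1.8/(2ω_n) = 0.446.
2% settling time T_s ≈ 4/(ζω_n) = 4/0.9 = 4.44 s.

T_s ≈ 4.44 s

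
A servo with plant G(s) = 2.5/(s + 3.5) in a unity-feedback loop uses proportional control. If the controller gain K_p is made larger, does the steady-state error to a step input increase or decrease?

e_ss = 1/(1 + K_p·G(0)); a larger K_p raises the denominator, so e_ss decreases.

decrease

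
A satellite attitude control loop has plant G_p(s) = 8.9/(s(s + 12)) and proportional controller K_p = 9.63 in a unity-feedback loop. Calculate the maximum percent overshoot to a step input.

6.9%

Closed-loop characteristic equation: s² + 12s + 85.71 = 0, so ω_n = 9.258 rad/s and ζ = 12/(2·9.258) = 0.6481.
%OS = 100·exp(−πζ/√(1−ζ²)) = 100·exp(−π·0.6481/√0.58) = 6.9%.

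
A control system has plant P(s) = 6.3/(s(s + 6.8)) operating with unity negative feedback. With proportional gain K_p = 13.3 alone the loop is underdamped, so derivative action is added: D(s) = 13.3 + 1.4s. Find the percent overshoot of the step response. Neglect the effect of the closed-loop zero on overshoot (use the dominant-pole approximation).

0.586%

Forward path: (13.3 + 1.4s)·6.3/(s(s+6.8)). The closed-loop characteristic equation is s² + (6.8 + 6.3·1.4)s + 6.3·13.3 = 0.
That is s² + 15.62s + 83.79 = 0, so ω_n = 9.154 rad/s and ζ = 15.62/(2·9.154) = 0.8532.
%OS = 100·exp(−πζ/√(1−ζ²)) = 0.586%.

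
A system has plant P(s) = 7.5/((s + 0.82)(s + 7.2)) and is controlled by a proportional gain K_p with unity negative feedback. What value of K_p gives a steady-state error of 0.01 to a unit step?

K_p = 77.9

Steady-state error for a unit step on this type-0 loop is 1/(1 + K_p·P(0)).
P(0) = 1.27. Require 1/(1 + K_p·1.27) = 0.01, so 1 + 1.27·K_p = 100.
K_p = (100 − 1)/1.27 = 77.9.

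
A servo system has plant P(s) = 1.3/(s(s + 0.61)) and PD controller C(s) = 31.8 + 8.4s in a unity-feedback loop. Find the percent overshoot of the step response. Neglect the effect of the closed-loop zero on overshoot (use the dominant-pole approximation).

Forward path: (31.8 + 8.4s)·1.3/(s(s+0.61)). The closed-loop characteristic equation is s² + (0.61 + 1.3·8.4)s + 1.3·31.8 = 0.
That is s² + 11.53s + 41.34 = 0, so ω_n = 6.43 rad/s and ζ = 11.53/(2·6.43) = 0.8966.
%OS = 100·exp(−πζ/√(1−ζ²)) = 0.173%.

0.173%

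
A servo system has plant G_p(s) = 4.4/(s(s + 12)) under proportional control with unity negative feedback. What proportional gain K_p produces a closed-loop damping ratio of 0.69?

K_p = 17.2

Closed-loop characteristic equation: s² + 12s + K_p·4.4 = 0.
So ω_n = √(4.4K_p) and 2ζω_n = 12, giving ζ = 12/(2√(4.4K_p)).
Setting ζ = 0.69: √(4.4K_p) = 12/(2·0.69) = 8.696, so K_p = 75.61/4.4 = 17.2.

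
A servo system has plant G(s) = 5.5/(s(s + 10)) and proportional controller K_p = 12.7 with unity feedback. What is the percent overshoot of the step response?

9.58%

The closed-loop denominator s² + 10s + 69.85 gives ω_n = √69.85 = 8.358 and ζ = 10/(2ω_n) = 0.5983.
%OS = 100·exp(−πζ/√(1−ζ²)) = 100·exp(−π·0.5983/√0.6421) = 9.58%.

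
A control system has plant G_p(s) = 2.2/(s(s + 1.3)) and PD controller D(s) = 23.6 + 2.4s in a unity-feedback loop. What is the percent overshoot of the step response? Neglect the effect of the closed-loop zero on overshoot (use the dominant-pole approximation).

Forward path: (23.6 + 2.4s)·2.2/(s(s+1.3)). The closed-loop characteristic equation is s² + (1.3 + 2.2·2.4)s + 2.2·23.6 = 0.
That is s² + 6.58s + 51.92 = 0, so ω_n = 7.206 rad/s and ζ = 6.58/(2·7.206) = 0.4566.
%OS = 100·exp(−πζ/√(1−ζ²)) = 19.9%.

19.9%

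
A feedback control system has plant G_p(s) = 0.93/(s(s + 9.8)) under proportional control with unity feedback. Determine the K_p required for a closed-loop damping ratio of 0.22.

Closed-loop characteristic equation: s² + 9.8s + K_p·0.93 = 0.
So ω_n = √(0.93K_p) and 2ζω_n = 9.8, giving ζ = 9.8/(2√(0.93K_p)).
Setting ζ = 0.22: √(0.93K_p) = 9.8/(2·0.22) = 22.27, so K_p = 496.1/0.93 = 533.

K_p = 533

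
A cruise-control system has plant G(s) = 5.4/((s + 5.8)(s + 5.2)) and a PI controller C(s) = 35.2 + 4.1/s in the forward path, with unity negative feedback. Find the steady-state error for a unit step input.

0

The open loop C(s)G(s) has a pole at the origin (type 1), so the static position error constant is infinite and e_ss = 1/(1+∞) = 0.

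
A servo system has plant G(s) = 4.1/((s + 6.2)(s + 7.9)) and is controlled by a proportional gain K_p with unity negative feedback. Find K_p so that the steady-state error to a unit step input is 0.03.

The loop is type 0, so e_ss(step) = 1/(1 + K_pos) with K_pos = K_p·G(0).
G(0) = 0.08371. Require 1/(1 + K_p·0.08371) = 0.03, so 1 + 0.08371·K_p = 33.33.
K_p = (33.33 − 1)/0.08371 = 386.

K_p = 386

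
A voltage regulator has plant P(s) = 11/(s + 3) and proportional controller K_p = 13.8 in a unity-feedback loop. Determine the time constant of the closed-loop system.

τ = 0.00646 s

Closed-loop transfer function: T(s) = K_p·P(s)/(1 + K_p·P(s)) = 151.8/(s + 3 + 151.8) = 151.8/(s + 154.8).
Time constant τ = 1/154.8 = 0.00646 s.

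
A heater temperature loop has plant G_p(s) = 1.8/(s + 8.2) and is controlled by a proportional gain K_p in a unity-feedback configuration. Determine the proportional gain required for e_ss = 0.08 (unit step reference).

For a type-0 loop with proportional control, e_ss = 1/(1 + K_p·G_p(0)).
G_p(0) = 0.2195. Require 1/(1 + K_p·0.2195) = 0.08, so 1 + 0.2195·K_p = 12.5.
K_p = (12.5 − 1)/0.2195 = 52.4.

K_p = 52.4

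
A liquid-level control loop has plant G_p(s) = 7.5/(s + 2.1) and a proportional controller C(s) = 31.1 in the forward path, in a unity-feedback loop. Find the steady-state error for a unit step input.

0.00892

The loop is type 0. Static position error constant K_pos = C(0)·G_p(0) = 31.1·3.571 = 111.1.
Steady-state error to a unit step: e_ss = 1/(1+K_pos) = 1/112.1 = 0.00892.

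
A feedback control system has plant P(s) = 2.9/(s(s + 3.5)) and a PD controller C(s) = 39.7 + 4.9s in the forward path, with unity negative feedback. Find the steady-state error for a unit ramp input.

The loop has one pole at the origin (type 1). Velocity error constant K_v = lim_{s→0} s·C(s)P(s) = 39.7·2.9/3.5 = 32.89.
Steady-state error to a unit ramp: e_ss = 1/K_v = 0.0304.

0.0304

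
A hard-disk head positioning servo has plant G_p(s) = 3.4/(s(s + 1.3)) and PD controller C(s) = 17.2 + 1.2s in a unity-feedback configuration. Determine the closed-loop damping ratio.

Forward path: (17.2 + 1.2s)·3.4/(s(s+1.3)). The closed-loop characteristic equation is s² + (1.3 + 3.4·1.2)s + 3.4·17.2 = 0.
That is s² + 5.38s + 58.48 = 0, so ω_n = 7.647 rad/s and ζ = 5.38/(2·7.647) = 0.3518.

ζ = 0.352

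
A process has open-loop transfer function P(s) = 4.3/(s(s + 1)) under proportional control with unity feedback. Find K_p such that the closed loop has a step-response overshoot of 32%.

K_p = 0.5

From %OS = 100·exp(−πζ/√(1−ζ²)) = 32%, ζ = −ln(0.32)/√(π²+ln²(0.32)) = 0.341.
Characteristic equation s² + 1s + 4.3K_p = 0 gives ζ = 1/(2√(4.3K_p)).
Setting ζ = 0.341: √(4.3K_p) = 1/(2·0.341) = 1.466, so K_p = 2.15/4.3 = 0.5.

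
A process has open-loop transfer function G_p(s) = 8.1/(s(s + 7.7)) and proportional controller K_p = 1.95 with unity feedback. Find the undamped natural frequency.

ω_n = 3.97 rad/s

The closed-loop denominator is s(s+7.7) + 1.95·8.1 = s² + 7.7s + 15.79.
Matching s² + 2ζω_n s + ω_n²: ω_n = √15.79 = 3.974 rad/s and 2ζω_n = 7.7, so ζ = 7.7/(2·3.974) = 0.969.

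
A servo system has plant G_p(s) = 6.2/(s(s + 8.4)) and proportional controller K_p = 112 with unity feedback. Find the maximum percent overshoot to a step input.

The closed-loop denominator s² + 8.4s + 694.4 gives ω_n = √694.4 = 26.35 and ζ = 8.4/(2ω_n) = 0.1594.
%OS = 100·exp(−πζ/√(1−ζ²)) = 100·exp(−π·0.1594/√0.9746) = 60.2%.

60.2%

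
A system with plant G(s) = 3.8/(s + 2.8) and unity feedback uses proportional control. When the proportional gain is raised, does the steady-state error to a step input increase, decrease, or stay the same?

decrease

The position error constant K_pos = K_p·G(0) grows with K_p, and e_ss = 1/(1+K_pos) falls.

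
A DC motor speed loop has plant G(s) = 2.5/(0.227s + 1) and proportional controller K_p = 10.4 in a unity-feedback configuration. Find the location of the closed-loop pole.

s = -118.9

Closed loop: T(s) = K_p·G/(1+K_p·G) = 26/(0.227s + 1 + 26), with pole at s = −(1 + 26)/0.227 = −118.9.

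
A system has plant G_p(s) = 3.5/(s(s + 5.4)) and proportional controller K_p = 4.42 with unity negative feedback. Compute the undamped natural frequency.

ω_n = 3.93 rad/s

The closed-loop denominator is s(s+5.4) + 4.42·3.5 = s² + 5.4s + 15.47.
Matching s² + 2ζω_n s + ω_n²: ω_n = √15.47 = 3.933 rad/s and 2ζω_n = 5.4, so ζ = 5.4/(2·3.933) = 0.686.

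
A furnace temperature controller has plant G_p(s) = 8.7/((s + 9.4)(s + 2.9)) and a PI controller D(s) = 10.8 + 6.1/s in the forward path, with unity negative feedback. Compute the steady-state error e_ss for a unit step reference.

The open loop D(s)G_p(s) has a pole at the origin (type 1), so the static position error constant is infinite and e_ss = 1/(1+∞) = 0.

0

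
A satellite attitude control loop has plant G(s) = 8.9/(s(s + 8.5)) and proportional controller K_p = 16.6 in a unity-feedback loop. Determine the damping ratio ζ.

ζ = 0.35

The closed-loop denominator is s(s+8.5) + 16.6·8.9 = s² + 8.5s + 147.7.
So ω_n² = 147.7 ⇒ ω_n = 12.15 rad/s, and ζ = 8.5/(2ω_n) = 0.35.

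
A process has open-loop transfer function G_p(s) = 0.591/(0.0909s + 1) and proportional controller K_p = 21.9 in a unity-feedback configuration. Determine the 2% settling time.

Closed loop: T(s) = K_p·G_p/(1+K_p·G_p) = 12.94/(0.0909s + 1 + 12.94), with pole at s = −(1 + 12.94)/0.0909 = −153.4.
τ = 1/153.4 = 0.006519 s, so 2% settling time ≈ 4τ = 0.0261 s.

T_s ≈ 0.0261 s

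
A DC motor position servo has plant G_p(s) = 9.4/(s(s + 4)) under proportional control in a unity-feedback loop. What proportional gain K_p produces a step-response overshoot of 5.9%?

K_p = 0.95

From %OS = 100·exp(−πζ/√(1−ζ²)) = 5.9%, ζ = −ln(0.059)/√(π²+ln²(0.059)) = 0.6693.
Characteristic equation s² + 4s + 9.4K_p = 0 gives ζ = 4/(2√(9.4K_p)).
Setting ζ = 0.6693: √(9.4K_p) = 4/(2·0.6693) = 2.988, so K_p = 8.929/9.4 = 0.95.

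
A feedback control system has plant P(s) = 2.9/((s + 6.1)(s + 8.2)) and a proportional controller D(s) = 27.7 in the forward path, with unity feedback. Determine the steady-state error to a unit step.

0.384

The loop is type 0. Static position error constant K_pos = D(0)·P(0) = 27.7·0.05798 = 1.606.
Steady-state error to a unit step: e_ss = 1/(1+K_pos) = 1/2.606 = 0.384.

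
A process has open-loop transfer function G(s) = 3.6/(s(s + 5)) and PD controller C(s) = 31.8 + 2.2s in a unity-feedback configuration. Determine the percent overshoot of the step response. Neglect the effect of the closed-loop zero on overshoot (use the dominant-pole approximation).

Forward path: (31.8 + 2.2s)·3.6/(s(s+5)). The closed-loop characteristic equation is s² + (5 + 3.6·2.2)s + 3.6·31.8 = 0.
That is s² + 12.92s + 114.5 = 0, so ω_n = 10.7 rad/s and ζ = 12.92/(2·10.7) = 0.6038.
%OS = 100·exp(−πζ/√(1−ζ²)) = 9.26%.

9.26%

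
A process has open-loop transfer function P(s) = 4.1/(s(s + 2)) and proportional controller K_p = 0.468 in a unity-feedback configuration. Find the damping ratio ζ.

ζ = 0.722

With unity feedback the closed-loop characteristic equation is s² + 2s + 0.468·4.1 = s² + 2s + 1.919 = 0.
So ω_n² = 1.919 ⇒ ω_n = 1.385 rad/s, and ζ = 2/(2ω_n) = 0.722.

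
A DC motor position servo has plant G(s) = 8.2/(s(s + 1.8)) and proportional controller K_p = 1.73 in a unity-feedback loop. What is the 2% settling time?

T_s ≈ 4.44 s

Closed-loop characteristic equation: s² + 1.8s + 14.19 = 0, so ω_n = 3.766 rad/s and ζ = 1.8/(2·3.766) = 0.239.
2% settling time T_s ≈ 4/(ζω_n) = 4/0.9 = 4.44 s.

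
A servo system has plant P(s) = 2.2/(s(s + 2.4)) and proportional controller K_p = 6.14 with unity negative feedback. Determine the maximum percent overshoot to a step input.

The closed-loop denominator s² + 2.4s + 13.51 gives ω_n = √13.51 = 3.675 and ζ = 2.4/(2ω_n) = 0.3265.
%OS = 100·exp(−πζ/√(1−ζ²)) = 100·exp(−π·0.3265/√0.8934) = 33.8%.

33.8%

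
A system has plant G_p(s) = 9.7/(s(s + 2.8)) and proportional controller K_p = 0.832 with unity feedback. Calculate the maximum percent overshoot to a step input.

Closed-loop characteristic equation: s² + 2.8s + 8.07 = 0, so ω_n = 2.841 rad/s and ζ = 2.8/(2·2.841) = 0.4928.
%OS = 100·exp(−πζ/√(1−ζ²)) = 100·exp(−π·0.4928/√0.7571) = 16.9%.

16.9%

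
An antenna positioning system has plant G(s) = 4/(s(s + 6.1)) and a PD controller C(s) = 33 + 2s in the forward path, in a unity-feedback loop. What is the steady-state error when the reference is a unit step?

0

The open loop C(s)G(s) has a pole at the origin (type 1), so the static position error constant is infinite and e_ss = 1/(1+∞) = 0.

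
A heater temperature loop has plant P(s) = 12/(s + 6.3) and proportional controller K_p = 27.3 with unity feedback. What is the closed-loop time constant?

τ = 0.00299 s

Closed-loop transfer function: T(s) = K_p·P(s)/(1 + K_p·P(s)) = 327.6/(s + 6.3 + 327.6) = 327.6/(s + 333.9).
Time constant τ = 1/333.9 = 0.00299 s.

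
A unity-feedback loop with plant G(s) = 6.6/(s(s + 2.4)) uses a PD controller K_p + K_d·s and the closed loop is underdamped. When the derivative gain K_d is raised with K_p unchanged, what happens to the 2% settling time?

decrease

Characteristic equation s² + (2.4 + 6.6K_d)s + 6.6K_p = 0: raising K_d increases ζω_n = (2.4+6.6K_d)/2 while the loop stays underdamped, so T_s ≈ 4/(ζω_n) decreases.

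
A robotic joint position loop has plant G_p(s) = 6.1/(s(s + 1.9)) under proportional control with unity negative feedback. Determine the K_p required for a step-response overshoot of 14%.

From %OS = 100·exp(−πζ/√(1−ζ²)) = 14%, ζ = −ln(0.14)/√(π²+ln²(0.14)) = 0.5305.
Characteristic equation s² + 1.9s + 6.1K_p = 0 gives ζ = 1.9/(2√(6.1K_p)).
Setting ζ = 0.5305: √(6.1K_p) = 1.9/(2·0.5305) = 1.791, so K_p = 3.207/6.1 = 0.526.

K_p = 0.526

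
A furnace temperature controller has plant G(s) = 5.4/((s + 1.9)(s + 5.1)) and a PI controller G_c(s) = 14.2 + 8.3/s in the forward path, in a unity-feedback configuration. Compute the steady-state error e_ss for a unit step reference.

0

The open loop G_c(s)G(s) has a pole at the origin (type 1), so the static position error constant is infinite and e_ss = 1/(1+∞) = 0.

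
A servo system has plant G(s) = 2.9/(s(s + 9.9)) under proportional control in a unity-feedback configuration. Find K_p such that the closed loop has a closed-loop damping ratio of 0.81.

Closed-loop characteristic equation: s² + 9.9s + K_p·2.9 = 0.
So ω_n = √(2.9K_p) and 2ζω_n = 9.9, giving ζ = 9.9/(2√(2.9K_p)).
Setting ζ = 0.81: √(2.9K_p) = 9.9/(2·0.81) = 6.111, so K_p = 37.35/2.9 = 12.9.

K_p = 12.9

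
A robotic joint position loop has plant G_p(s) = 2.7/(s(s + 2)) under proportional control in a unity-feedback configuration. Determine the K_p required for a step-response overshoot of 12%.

K_p = 1.18

From %OS = 100·exp(−πζ/√(1−ζ²)) = 12%, ζ = −ln(0.12)/√(π²+ln²(0.12)) = 0.5594.
Characteristic equation s² + 2s + 2.7K_p = 0 gives ζ = 2/(2√(2.7K_p)).
Setting ζ = 0.5594: √(2.7K_p) = 2/(2·0.5594) = 1.788, so K_p = 3.195/2.7 = 1.18.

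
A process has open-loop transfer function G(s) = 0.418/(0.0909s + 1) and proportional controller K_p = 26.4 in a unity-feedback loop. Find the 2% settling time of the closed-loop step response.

T_s ≈ 0.0302 s

Closed loop: T(s) = K_p·G/(1+K_p·G) = 11.04/(0.0909s + 1 + 11.04), with pole at s = −(1 + 11.04)/0.0909 = −132.4.
τ = 1/132.4 = 0.007553 s, so 2% settling time ≈ 4τ = 0.0302 s.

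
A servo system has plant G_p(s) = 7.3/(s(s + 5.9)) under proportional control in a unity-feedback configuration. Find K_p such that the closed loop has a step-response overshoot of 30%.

From %OS = 100·exp(−πζ/√(1−ζ²)) = 30%, ζ = −ln(0.3)/√(π²+ln²(0.3)) = 0.3579.
Characteristic equation s² + 5.9s + 7.3K_p = 0 gives ζ = 5.9/(2√(7.3K_p)).
Setting ζ = 0.3579: √(7.3K_p) = 5.9/(2·0.3579) = 8.244, so K_p = 67.96/7.3 = 9.31.

K_p = 9.31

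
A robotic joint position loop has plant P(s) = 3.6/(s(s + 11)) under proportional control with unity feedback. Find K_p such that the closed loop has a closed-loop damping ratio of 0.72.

K_p = 16.2

Closed-loop characteristic equation: s² + 11s + K_p·3.6 = 0.
So ω_n = √(3.6K_p) and 2ζω_n = 11, giving ζ = 11/(2√(3.6K_p)).
Setting ζ = 0.72: √(3.6K_p) = 11/(2·0.72) = 7.639, so K_p = 58.35/3.6 = 16.2.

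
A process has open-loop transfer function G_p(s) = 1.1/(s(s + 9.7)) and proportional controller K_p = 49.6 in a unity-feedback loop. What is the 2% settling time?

Closed-loop characteristic equation: s² + 9.7s + 54.56 = 0, so ω_n = 7.386 rad/s and ζ = 9.7/(2·7.386) = 0.6566.
2% settling time T_s ≈ 4/(ζω_n) = 4/4.85 = 0.825 s.

T_s ≈ 0.825 s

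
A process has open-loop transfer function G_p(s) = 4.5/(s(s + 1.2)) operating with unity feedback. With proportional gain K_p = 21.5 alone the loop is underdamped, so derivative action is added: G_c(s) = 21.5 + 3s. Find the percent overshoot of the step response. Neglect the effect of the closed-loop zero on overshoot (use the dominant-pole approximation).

Forward path: (21.5 + 3s)·4.5/(s(s+1.2)). The closed-loop characteristic equation is s² + (1.2 + 4.5·3)s + 4.5·21.5 = 0.
That is s² + 14.7s + 96.75 = 0, so ω_n = 9.836 rad/s and ζ = 14.7/(2·9.836) = 0.7472.
%OS = 100·exp(−πζ/√(1−ζ²)) = 2.92%.

2.92%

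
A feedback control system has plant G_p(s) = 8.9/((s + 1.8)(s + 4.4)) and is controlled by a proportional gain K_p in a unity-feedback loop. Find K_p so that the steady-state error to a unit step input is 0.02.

K_p = 43.6

For a type-0 loop with proportional control, e_ss = 1/(1 + K_p·G_p(0)).
G_p(0) = 1.124. Require 1/(1 + K_p·1.124) = 0.02, so 1 + 1.124·K_p = 50.
K_p = (50 − 1)/1.124 = 43.6.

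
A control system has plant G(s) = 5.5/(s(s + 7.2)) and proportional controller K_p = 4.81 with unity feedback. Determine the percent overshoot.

From 1 + K_pG(s) = 0: s² + 7.2s + 26.45 = 0 ⇒ ω_n = 5.143, ζ = 0.6999.
%OS = 100·exp(−πζ/√(1−ζ²)) = 100·exp(−π·0.6999/√0.5101) = 4.6%.

4.6%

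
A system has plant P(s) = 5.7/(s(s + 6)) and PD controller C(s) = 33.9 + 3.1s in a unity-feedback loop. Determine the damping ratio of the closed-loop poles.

Forward path: (33.9 + 3.1s)·5.7/(s(s+6)). The closed-loop characteristic equation is s² + (6 + 5.7·3.1)s + 5.7·33.9 = 0.
That is s² + 23.67s + 193.2 = 0, so ω_n = 13.9 rad/s and ζ = 23.67/(2·13.9) = 0.8514.

ζ = 0.851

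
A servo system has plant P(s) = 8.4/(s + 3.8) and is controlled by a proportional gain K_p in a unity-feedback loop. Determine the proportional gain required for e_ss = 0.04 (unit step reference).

The loop is type 0, so e_ss(step) = 1/(1 + K_pos) with K_pos = K_p·P(0).
P(0) = 2.211. Require 1/(1 + K_p·2.211) = 0.04, so 1 + 2.211·K_p = 25.
K_p = (25 − 1)/2.211 = 10.9.

K_p = 10.9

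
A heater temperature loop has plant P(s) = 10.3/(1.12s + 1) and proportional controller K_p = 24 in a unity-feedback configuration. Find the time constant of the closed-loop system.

Closed loop: T(s) = K_p·P/(1+K_p·P) = 247.2/(1.12s + 1 + 247.2), with pole at s = −(1 + 247.2)/1.12 = −221.6.
Closed-loop time constant τ = 1/221.6 = 0.00451 s.

τ = 0.00451 s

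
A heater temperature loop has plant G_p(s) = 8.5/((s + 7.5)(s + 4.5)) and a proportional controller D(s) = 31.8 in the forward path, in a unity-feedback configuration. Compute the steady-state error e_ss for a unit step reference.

0.111

The loop is type 0. Static position error constant K_pos = D(0)·G_p(0) = 31.8·0.2519 = 8.009.
Steady-state error to a unit step: e_ss = 1/(1+K_pos) = 1/9.009 = 0.111.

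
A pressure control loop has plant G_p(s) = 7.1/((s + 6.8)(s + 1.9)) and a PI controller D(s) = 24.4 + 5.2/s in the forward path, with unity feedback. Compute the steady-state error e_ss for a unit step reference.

The open loop D(s)G_p(s) has a pole at the origin (type 1), so the static position error constant is infinite and e_ss = 1/(1+∞) = 0.

0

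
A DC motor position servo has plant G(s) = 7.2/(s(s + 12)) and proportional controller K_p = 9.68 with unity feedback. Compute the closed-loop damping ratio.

The closed-loop denominator is s(s+12) + 9.68·7.2 = s² + 12s + 69.7.
So ω_n² = 69.7 ⇒ ω_n = 8.348 rad/s, and ζ = 12/(2ω_n) = 0.719.

ζ = 0.719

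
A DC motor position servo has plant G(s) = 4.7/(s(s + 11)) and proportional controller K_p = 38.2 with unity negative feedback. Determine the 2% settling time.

The closed-loop denominator s² + 11s + 179.5 gives ω_n = √179.5 = 13.4 and ζ = 11/(2ω_n) = 0.4105.
2% settling time T_s ≈ 4/(ζω_n) = 4/5.5 = 0.727 s.

T_s ≈ 0.727 s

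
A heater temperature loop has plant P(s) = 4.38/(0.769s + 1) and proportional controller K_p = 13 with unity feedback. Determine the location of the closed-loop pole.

Closed loop: T(s) = K_p·P/(1+K_p·P) = 56.94/(0.769s + 1 + 56.94), with pole at s = −(1 + 56.94)/0.769 = −75.34.

s = -75.34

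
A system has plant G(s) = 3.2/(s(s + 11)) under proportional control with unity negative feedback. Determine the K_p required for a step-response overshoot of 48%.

K_p = 183

From %OS = 100·exp(−πζ/√(1−ζ²)) = 48%, ζ = −ln(0.48)/√(π²+ln²(0.48)) = 0.2275.
Characteristic equation s² + 11s + 3.2K_p = 0 gives ζ = 11/(2√(3.2K_p)).
Setting ζ = 0.2275: √(3.2K_p) = 11/(2·0.2275) = 24.18, so K_p = 584.5/3.2 = 183.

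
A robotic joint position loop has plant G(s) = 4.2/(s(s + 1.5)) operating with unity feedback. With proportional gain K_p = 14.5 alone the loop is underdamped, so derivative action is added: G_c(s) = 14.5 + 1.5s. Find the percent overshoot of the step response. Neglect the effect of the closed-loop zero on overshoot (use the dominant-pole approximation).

16.3%

Forward path: (14.5 + 1.5s)·4.2/(s(s+1.5)). The closed-loop characteristic equation is s² + (1.5 + 4.2·1.5)s + 4.2·14.5 = 0.
That is s² + 7.8s + 60.9 = 0, so ω_n = 7.804 rad/s and ζ = 7.8/(2·7.804) = 0.4998.
%OS = 100·exp(−πζ/√(1−ζ²)) = 16.3%.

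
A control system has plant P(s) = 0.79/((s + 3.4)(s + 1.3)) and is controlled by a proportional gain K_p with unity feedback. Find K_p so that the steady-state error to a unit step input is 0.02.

K_p = 274

For a type-0 loop with proportional control, e_ss = 1/(1 + K_p·P(0)).
P(0) = 0.1787. Require 1/(1 + K_p·0.1787) = 0.02, so 1 + 0.1787·K_p = 50.
K_p = (50 − 1)/0.1787 = 274.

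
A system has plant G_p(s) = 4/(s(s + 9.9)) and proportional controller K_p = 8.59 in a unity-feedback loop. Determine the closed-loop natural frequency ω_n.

1 + K_p·G_p(s) = 0 gives s² + 9.9s + 34.36 = 0.
Matching s² + 2ζω_n s + ω_n²: ω_n = √34.36 = 5.862 rad/s and 2ζω_n = 9.9, so ζ = 9.9/(2·5.862) = 0.844.

ω_n = 5.86 rad/s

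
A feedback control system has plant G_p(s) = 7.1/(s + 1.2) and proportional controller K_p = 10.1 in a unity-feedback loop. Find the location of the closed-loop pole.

s = -72.91

Closed-loop transfer function: T(s) = K_p·G_p(s)/(1 + K_p·G_p(s)) = 71.71/(s + 1.2 + 71.71) = 71.71/(s + 72.91).
The closed-loop pole is at s = −72.91.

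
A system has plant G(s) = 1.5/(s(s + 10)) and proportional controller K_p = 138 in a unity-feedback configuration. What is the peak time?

Closed-loop characteristic equation: s² + 10s + 207 = 0, so ω_n = 14.39 rad/s and ζ = 10/(2·14.39) = 0.3475.
Damped frequency ω_d = ω_n√(1−ζ²) = 13.49 rad/s, so peak time T_p = π/ω_d = 0.233 s.

T_p = 0.233 s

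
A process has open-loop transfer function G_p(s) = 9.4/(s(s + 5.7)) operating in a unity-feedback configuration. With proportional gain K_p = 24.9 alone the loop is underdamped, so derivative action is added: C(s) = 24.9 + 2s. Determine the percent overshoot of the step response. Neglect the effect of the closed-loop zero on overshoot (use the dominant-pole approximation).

1.5%

Forward path: (24.9 + 2s)·9.4/(s(s+5.7)). The closed-loop characteristic equation is s² + (5.7 + 9.4·2)s + 9.4·24.9 = 0.
That is s² + 24.5s + 234.1 = 0, so ω_n = 15.3 rad/s and ζ = 24.5/(2·15.3) = 0.8007.
%OS = 100·exp(−πζ/√(1−ζ²)) = 1.5%.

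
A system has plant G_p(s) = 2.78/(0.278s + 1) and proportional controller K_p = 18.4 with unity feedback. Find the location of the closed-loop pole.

Closed loop: T(s) = K_p·G_p/(1+K_p·G_p) = 51.15/(0.278s + 1 + 51.15), with pole at s = −(1 + 51.15)/0.278 = −187.6.

s = -187.6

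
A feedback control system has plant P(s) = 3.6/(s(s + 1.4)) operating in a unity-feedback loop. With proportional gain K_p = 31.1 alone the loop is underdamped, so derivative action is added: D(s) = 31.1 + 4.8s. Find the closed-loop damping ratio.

ζ = 0.883

Forward path: (31.1 + 4.8s)·3.6/(s(s+1.4)). The closed-loop characteristic equation is s² + (1.4 + 3.6·4.8)s + 3.6·31.1 = 0.
That is s² + 18.68s + 112 = 0, so ω_n = 10.58 rad/s and ζ = 18.68/(2·10.58) = 0.8827.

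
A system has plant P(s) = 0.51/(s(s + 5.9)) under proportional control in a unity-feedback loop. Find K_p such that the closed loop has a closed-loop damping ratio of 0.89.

K_p = 21.5

Closed-loop characteristic equation: s² + 5.9s + K_p·0.51 = 0.
So ω_n = √(0.51K_p) and 2ζω_n = 5.9, giving ζ = 5.9/(2√(0.51K_p)).
Setting ζ = 0.89: √(0.51K_p) = 5.9/(2·0.89) = 3.315, so K_p = 10.99/0.51 = 21.5.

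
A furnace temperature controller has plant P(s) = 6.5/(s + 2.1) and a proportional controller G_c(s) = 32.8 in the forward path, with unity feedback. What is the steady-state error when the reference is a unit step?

The loop is type 0. Static position error constant K_pos = G_c(0)·P(0) = 32.8·3.095 = 101.5.
Steady-state error to a unit step: e_ss = 1/(1+K_pos) = 1/102.5 = 0.00975.

0.00975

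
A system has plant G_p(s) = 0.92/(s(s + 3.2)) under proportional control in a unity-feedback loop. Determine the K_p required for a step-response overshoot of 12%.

K_p = 8.89

From %OS = 100·exp(−πζ/√(1−ζ²)) = 12%, ζ = −ln(0.12)/√(π²+ln²(0.12)) = 0.5594.
Characteristic equation s² + 3.2s + 0.92K_p = 0 gives ζ = 3.2/(2√(0.92K_p)).
Setting ζ = 0.5594: √(0.92K_p) = 3.2/(2·0.5594) = 2.86, so K_p = 8.18/0.92 = 8.89.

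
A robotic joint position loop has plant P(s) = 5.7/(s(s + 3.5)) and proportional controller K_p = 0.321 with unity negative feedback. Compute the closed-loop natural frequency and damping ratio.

1 + K_p·P(s) = 0 gives s² + 3.5s + 1.83 = 0.
Matching s² + 2ζω_n s + ω_n²: ω_n = √1.83 = 1.353 rad/s and 2ζω_n = 3.5, so ζ = 3.5/(2·1.353) = 1.29.

ω_n = 1.35 rad/s, ζ = 1.29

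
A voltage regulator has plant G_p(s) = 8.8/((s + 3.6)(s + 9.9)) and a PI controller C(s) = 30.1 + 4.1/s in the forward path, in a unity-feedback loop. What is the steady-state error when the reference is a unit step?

The open loop C(s)G_p(s) has a pole at the origin (type 1), so the static position error constant is infinite and e_ss = 1/(1+∞) = 0.

0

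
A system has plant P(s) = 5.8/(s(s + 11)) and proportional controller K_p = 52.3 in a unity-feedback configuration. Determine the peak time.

Closed-loop characteristic equation: s² + 11s + 303.3 = 0, so ω_n = 17.42 rad/s and ζ = 11/(2·17.42) = 0.3158.
Damped frequency ω_d = ω_n√(1−ζ²) = 16.53 rad/s, so peak time T_p = π/ω_d = 0.19 s.

T_p = 0.19 s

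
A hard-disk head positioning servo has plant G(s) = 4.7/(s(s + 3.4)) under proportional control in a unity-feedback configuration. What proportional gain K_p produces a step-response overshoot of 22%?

K_p = 3.26

From %OS = 100·exp(−πζ/√(1−ζ²)) = 22%, ζ = −ln(0.22)/√(π²+ln²(0.22)) = 0.4342.
Characteristic equation s² + 3.4s + 4.7K_p = 0 gives ζ = 3.4/(2√(4.7K_p)).
Setting ζ = 0.4342: √(4.7K_p) = 3.4/(2·0.4342) = 3.916, so K_p = 15.33/4.7 = 3.26.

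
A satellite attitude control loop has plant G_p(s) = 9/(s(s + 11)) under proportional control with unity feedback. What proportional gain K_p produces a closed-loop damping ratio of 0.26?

K_p = 49.7

Closed-loop characteristic equation: s² + 11s + K_p·9 = 0.
So ω_n = √(9K_p) and 2ζω_n = 11, giving ζ = 11/(2√(9K_p)).
Setting ζ = 0.26: √(9K_p) = 11/(2·0.26) = 21.15, so K_p = 447.5/9 = 49.7.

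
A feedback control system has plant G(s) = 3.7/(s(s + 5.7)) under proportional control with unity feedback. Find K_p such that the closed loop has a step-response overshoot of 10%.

K_p = 6.28

From %OS = 100·exp(−πζ/√(1−ζ²)) = 10%, ζ = −ln(0.1)/√(π²+ln²(0.1)) = 0.5912.
Characteristic equation s² + 5.7s + 3.7K_p = 0 gives ζ = 5.7/(2√(3.7K_p)).
Setting ζ = 0.5912: √(3.7K_p) = 5.7/(2·0.5912) = 4.821, so K_p = 23.24/3.7 = 6.28.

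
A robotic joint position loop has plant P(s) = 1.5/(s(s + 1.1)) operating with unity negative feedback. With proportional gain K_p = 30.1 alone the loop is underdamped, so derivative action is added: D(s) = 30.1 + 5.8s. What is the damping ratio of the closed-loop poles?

Forward path: (30.1 + 5.8s)·1.5/(s(s+1.1)). The closed-loop characteristic equation is s² + (1.1 + 1.5·5.8)s + 1.5·30.1 = 0.
That is s² + 9.8s + 45.15 = 0, so ω_n = 6.719 rad/s and ζ = 9.8/(2·6.719) = 0.7292.

ζ = 0.729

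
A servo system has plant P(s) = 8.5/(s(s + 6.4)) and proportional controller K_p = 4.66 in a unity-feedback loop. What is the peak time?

T_p = 0.58 s

Closed-loop characteristic equation: s² + 6.4s + 39.61 = 0, so ω_n = 6.294 rad/s and ζ = 6.4/(2·6.294) = 0.5084.
Damped frequency ω_d = ω_n√(1−ζ²) = 5.419 rad/s, so peak time T_p = π/ω_d = 0.58 s.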